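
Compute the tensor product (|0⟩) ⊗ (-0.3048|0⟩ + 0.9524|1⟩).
-0.3048|00⟩ + 0.9524|01⟩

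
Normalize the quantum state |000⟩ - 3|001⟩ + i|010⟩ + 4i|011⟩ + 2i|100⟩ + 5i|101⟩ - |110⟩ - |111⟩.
0.1313|000⟩ - 0.3939|001⟩ + 0.1313i|010⟩ + 0.5252i|011⟩ + 0.2626i|100⟩ + 0.6565i|101⟩ - 0.1313|110⟩ - 0.1313|111⟩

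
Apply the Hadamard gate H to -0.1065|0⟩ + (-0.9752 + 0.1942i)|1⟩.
(-0.7649 + 0.1373i)|0⟩ + (0.6143 - 0.1373i)|1⟩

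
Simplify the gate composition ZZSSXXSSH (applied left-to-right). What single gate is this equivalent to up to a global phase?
H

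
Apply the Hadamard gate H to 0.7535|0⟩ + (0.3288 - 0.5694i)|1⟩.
(0.7653 - 0.4026i)|0⟩ + (0.3003 + 0.4026i)|1⟩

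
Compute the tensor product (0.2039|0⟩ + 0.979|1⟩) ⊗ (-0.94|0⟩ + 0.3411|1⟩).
-0.1917|00⟩ + 0.06955|01⟩ - 0.9203|10⟩ + 0.3339|11⟩

amp(|b₁b₂…⟩) = product of the factor amplitudes for bits b₁, b₂, …; only kets whose every factor amplitude is nonzero survive.
|00⟩: (0.2039)(-0.94) = -0.1917
|01⟩: (0.2039)(0.3411) = 0.06955
|10⟩: (0.979)(-0.94) = -0.9203
|11⟩: (0.979)(0.3411) = 0.3339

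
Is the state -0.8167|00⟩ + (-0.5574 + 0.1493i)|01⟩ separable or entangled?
Separable

Writing the state as a|00⟩ + b|01⟩ + c|10⟩ + d|11⟩, it is a product state iff ad − bc = 0.
Here (a, b, c, d) = (-0.8167, (-0.5574 + 0.1493i), 0, 0): ad − bc = (-0.8167)(0) − (-0.5574 + 0.1493i)(0) = 0, so the state is separable.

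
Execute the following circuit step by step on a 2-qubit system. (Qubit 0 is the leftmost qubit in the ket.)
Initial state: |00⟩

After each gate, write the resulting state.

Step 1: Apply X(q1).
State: |01⟩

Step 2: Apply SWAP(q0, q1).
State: |10⟩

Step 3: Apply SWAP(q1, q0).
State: |01⟩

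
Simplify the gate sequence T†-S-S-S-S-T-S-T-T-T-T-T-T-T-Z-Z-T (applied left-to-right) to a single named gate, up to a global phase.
S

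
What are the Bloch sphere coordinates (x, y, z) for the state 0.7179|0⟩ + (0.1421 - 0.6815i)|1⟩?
(0.204, -0.9785, 0.03075)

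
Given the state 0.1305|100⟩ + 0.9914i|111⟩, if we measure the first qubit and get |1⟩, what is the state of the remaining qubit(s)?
0.1305|00⟩ + 0.9914i|11⟩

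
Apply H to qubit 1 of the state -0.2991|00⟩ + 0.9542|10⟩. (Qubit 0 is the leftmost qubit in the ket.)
-0.2115|00⟩ - 0.2115|01⟩ + 0.6747|10⟩ + 0.6747|11⟩

H on qubit 1 mixes each pair of kets that differ only in qubit 1: amplitudes (a, b) of (|…0…⟩, |…1…⟩) become ((a + b)/√2, (a − b)/√2). Kets absent from the input have amplitude 0.
(|00⟩, |01⟩): (a, b) = (-0.2991, 0) → (-0.2115, -0.2115)
(|10⟩, |11⟩): (a, b) = (0.9542, 0) → (0.6747, 0.6747)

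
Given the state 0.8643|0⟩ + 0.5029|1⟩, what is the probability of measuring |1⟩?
0.2529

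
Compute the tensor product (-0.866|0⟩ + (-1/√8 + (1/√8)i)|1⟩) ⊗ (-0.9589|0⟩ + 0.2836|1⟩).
0.8304|00⟩ - 0.2456|01⟩ + (0.339 - 0.339i)|10⟩ + (-0.1003 + 0.1003i)|11⟩

amp(|b₁b₂…⟩) = product of the factor amplitudes for bits b₁, b₂, …; only kets whose every factor amplitude is nonzero survive.
|00⟩: (-0.866)(-0.9589) = 0.8304
|01⟩: (-0.866)(0.2836) = -0.2456
|10⟩: (-1/√8 + (1/√8)i)(-0.9589) = (0.339 - 0.339i)
|11⟩: (-1/√8 + (1/√8)i)(0.2836) = (-0.1003 + 0.1003i)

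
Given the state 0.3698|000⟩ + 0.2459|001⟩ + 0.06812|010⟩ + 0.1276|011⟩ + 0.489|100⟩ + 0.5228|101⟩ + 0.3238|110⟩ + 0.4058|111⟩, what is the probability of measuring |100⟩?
0.2391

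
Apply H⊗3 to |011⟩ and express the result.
1/√8|000⟩ - 1/√8|001⟩ - 1/√8|010⟩ + 1/√8|011⟩ + 1/√8|100⟩ - 1/√8|101⟩ - 1/√8|110⟩ + 1/√8|111⟩

H⊗3 gives amp(|y⟩) = (1/2√2) Σ_x (−1)^(x·y) amp(|x⟩), where x·y is the number of positions in which both x and y have a 1.
|000⟩: (1)/(2√2) = 1/√8
|001⟩: (-1)/(2√2) = -1/√8
|010⟩: (-1)/(2√2) = -1/√8
|011⟩: (1)/(2√2) = 1/√8
|100⟩: (1)/(2√2) = 1/√8
|101⟩: (-1)/(2√2) = -1/√8
|110⟩: (-1)/(2√2) = -1/√8
|111⟩: (1)/(2√2) = 1/√8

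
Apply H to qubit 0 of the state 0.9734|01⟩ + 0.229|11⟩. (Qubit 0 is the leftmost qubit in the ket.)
0.8502|01⟩ + 0.5264|11⟩

H on qubit 0 mixes each pair of kets that differ only in qubit 0: amplitudes (a, b) of (|…0…⟩, |…1…⟩) become ((a + b)/√2, (a − b)/√2). Kets absent from the input have amplitude 0.
(|01⟩, |11⟩): (a, b) = (0.9734, 0.229) → (0.8502, 0.5264)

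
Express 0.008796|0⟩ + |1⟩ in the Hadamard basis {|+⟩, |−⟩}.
0.7133|+⟩ - 0.7009|−⟩

With |ψ⟩ = α|0⟩ + β|1⟩, the Hadamard-basis coefficients are ⟨+|ψ⟩ = (α + β)/√2 and ⟨−|ψ⟩ = (α − β)/√2.
Here α = 0.008796, β = 1: (α + β)/√2 = 0.7133, (α − β)/√2 = -0.7009.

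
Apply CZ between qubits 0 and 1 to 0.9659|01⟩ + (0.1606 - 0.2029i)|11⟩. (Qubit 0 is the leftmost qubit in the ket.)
0.9659|01⟩ + (-0.1606 + 0.2029i)|11⟩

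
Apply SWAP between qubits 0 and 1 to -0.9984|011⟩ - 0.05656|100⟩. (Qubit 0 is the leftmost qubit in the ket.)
-0.05656|010⟩ - 0.9984|101⟩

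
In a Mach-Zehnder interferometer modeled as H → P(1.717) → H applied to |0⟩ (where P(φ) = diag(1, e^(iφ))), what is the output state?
(0.4272 + 0.4947i)|0⟩ + (0.5728 - 0.4947i)|1⟩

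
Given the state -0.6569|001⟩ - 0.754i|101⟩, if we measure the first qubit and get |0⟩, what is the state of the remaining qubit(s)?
-|01⟩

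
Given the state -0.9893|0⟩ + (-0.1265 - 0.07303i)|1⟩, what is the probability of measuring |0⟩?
0.9787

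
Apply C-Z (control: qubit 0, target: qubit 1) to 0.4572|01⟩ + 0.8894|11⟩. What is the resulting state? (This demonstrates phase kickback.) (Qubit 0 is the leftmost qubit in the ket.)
0.4572|01⟩ - 0.8894|11⟩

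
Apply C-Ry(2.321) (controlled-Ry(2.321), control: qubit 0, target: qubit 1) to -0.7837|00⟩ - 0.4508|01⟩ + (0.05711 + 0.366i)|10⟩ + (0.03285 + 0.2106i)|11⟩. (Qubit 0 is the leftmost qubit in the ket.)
-0.7837|00⟩ - 0.4508|01⟩ + (-0.007343 - 0.04713i)|10⟩ + (0.06547 + 0.4196i)|11⟩

C-Ry(2.321) leaves the control-|0⟩ kets |00⟩, |01⟩ unchanged and applies Ry(2.321) to qubit 1 on the control-|1⟩ pair (|10⟩, |11⟩).
Ry(2.321) = [[cos(θ/2), −sin(θ/2)], [sin(θ/2), cos(θ/2)]]; θ = 2.321, cos(θ/2) ≈ 0.398881, sin(θ/2) ≈ 0.917003.
With a = amp(|10⟩) = (0.05711 + 0.366i) and b = amp(|11⟩) = (0.03285 + 0.2106i):
new amp(|10⟩) = (0.398881)·a + (-0.917003)·b = (-0.007343 - 0.04713i)
new amp(|11⟩) = (0.917003)·a + (0.398881)·b = (0.06547 + 0.4196i)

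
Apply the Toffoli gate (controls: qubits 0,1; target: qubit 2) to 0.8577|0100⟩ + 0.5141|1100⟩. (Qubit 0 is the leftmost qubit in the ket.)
0.8577|0100⟩ + 0.5141|1110⟩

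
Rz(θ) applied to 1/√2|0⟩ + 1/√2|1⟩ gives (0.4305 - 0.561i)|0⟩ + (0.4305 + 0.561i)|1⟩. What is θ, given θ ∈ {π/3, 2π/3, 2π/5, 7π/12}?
7π/12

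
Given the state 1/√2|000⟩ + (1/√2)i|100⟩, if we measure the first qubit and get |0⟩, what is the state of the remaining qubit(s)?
|00⟩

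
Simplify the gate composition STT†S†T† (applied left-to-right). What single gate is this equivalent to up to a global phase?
T†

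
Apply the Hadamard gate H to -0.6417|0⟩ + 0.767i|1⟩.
(-0.4538 + 0.5424i)|0⟩ + (-0.4538 - 0.5424i)|1⟩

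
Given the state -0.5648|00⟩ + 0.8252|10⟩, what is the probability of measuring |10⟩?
0.681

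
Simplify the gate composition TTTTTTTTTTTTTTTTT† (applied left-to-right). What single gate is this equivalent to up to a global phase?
T†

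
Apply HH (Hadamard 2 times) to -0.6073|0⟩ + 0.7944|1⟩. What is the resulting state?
-0.6073|0⟩ + 0.7944|1⟩

H² = I, so an even number of Hadamards cancels: H^2 = I and the state is unchanged.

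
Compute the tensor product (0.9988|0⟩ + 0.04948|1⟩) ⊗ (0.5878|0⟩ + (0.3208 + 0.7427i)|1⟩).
0.5871|00⟩ + (0.3204 + 0.7418i)|01⟩ + 0.02908|10⟩ + (0.01587 + 0.03675i)|11⟩

amp(|b₁b₂…⟩) = product of the factor amplitudes for bits b₁, b₂, …; only kets whose every factor amplitude is nonzero survive.
|00⟩: (0.9988)(0.5878) = 0.5871
|01⟩: (0.9988)(0.3208 + 0.7427i) = (0.3204 + 0.7418i)
|10⟩: (0.04948)(0.5878) = 0.02908
|11⟩: (0.04948)(0.3208 + 0.7427i) = (0.01587 + 0.03675i)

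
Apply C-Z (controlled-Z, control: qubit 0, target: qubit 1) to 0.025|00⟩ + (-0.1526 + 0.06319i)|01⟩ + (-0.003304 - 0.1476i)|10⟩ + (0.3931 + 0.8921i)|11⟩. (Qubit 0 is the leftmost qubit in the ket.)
0.025|00⟩ + (-0.1526 + 0.06319i)|01⟩ + (-0.003304 - 0.1476i)|10⟩ + (-0.3931 - 0.8921i)|11⟩

C-Z leaves the control-|0⟩ kets |00⟩, |01⟩ unchanged and applies Z to qubit 1 on the control-|1⟩ pair (|10⟩, |11⟩).
Z = [[1, 0], [0, -1]].
With a = amp(|10⟩) = (-0.003304 - 0.1476i) and b = amp(|11⟩) = (0.3931 + 0.8921i):
new amp(|10⟩) = (1)·a = (-0.003304 - 0.1476i)
new amp(|11⟩) = (-1)·b = (-0.3931 - 0.8921i)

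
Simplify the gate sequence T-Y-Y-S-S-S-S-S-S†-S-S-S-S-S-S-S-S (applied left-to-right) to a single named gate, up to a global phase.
T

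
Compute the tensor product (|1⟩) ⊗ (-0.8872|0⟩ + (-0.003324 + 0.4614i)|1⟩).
-0.8872|10⟩ + (-0.003324 + 0.4614i)|11⟩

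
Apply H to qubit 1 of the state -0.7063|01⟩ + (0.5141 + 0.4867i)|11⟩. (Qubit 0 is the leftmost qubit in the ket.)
-0.4994|00⟩ + 0.4994|01⟩ + (0.3635 + 0.3441i)|10⟩ + (-0.3635 - 0.3441i)|11⟩

H on qubit 1 mixes each pair of kets that differ only in qubit 1: amplitudes (a, b) of (|…0…⟩, |…1…⟩) become ((a + b)/√2, (a − b)/√2). Kets absent from the input have amplitude 0.
(|00⟩, |01⟩): (a, b) = (0, -0.7063) → (-0.4994, 0.4994)
(|10⟩, |11⟩): (a, b) = (0, (0.5141 + 0.4867i)) → ((0.3635 + 0.3441i), (-0.3635 - 0.3441i))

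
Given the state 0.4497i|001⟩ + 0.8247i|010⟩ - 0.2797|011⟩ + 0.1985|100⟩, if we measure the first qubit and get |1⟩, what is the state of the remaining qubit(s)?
|00⟩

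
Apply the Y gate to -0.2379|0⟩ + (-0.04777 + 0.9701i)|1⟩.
(0.9701 + 0.04777i)|0⟩ - 0.2379i|1⟩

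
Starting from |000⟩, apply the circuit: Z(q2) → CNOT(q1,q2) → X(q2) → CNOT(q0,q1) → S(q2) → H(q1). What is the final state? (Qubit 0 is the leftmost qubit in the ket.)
(1/√2)i|001⟩ + (1/√2)i|011⟩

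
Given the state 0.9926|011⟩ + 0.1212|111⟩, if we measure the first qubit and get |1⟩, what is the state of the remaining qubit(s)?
|11⟩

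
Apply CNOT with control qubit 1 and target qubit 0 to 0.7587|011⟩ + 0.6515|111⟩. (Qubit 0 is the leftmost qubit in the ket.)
0.6515|011⟩ + 0.7587|111⟩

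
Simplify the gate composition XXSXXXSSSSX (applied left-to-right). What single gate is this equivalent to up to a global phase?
S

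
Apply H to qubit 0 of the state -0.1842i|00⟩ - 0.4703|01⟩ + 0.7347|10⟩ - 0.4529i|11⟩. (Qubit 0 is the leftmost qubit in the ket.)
(0.5195 - 0.1302i)|00⟩ + (-0.3326 - 0.3202i)|01⟩ + (-0.5195 - 0.1302i)|10⟩ + (-0.3326 + 0.3202i)|11⟩

H on qubit 0 mixes each pair of kets that differ only in qubit 0: amplitudes (a, b) of (|…0…⟩, |…1…⟩) become ((a + b)/√2, (a − b)/√2). Kets absent from the input have amplitude 0.
(|00⟩, |10⟩): (a, b) = (-0.1842i, 0.7347) → ((0.5195 - 0.1302i), (-0.5195 - 0.1302i))
(|01⟩, |11⟩): (a, b) = (-0.4703, -0.4529i) → ((-0.3326 - 0.3202i), (-0.3326 + 0.3202i))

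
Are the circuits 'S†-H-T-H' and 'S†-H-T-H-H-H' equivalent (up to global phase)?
Yes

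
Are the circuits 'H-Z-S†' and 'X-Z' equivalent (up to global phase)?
No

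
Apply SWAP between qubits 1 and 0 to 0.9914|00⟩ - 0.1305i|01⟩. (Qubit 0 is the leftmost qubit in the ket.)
0.9914|00⟩ - 0.1305i|10⟩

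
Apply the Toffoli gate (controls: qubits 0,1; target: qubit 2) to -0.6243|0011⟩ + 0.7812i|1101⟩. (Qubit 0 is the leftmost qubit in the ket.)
-0.6243|0011⟩ + 0.7812i|1111⟩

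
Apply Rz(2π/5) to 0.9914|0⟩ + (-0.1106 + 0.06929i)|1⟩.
(0.8021 - 0.5827i)|0⟩ + (-0.1302 - 0.008952i)|1⟩

Rz(2π/5) = [[e^(−iθ/2), 0], [0, e^(iθ/2)]] with e^(±iθ/2) = cos(θ/2) ± i·sin(θ/2); θ = 2π/5, cos(θ/2) ≈ 0.809017, sin(θ/2) ≈ 0.587785.
With a = amp(|0⟩) = 0.9914 and b = amp(|1⟩) = (-0.1106 + 0.06929i):
new amp(|0⟩) = (0.809017 - 0.587785i)·a = (0.8021 - 0.5827i)
new amp(|1⟩) = (0.809017 + 0.587785i)·b = (-0.1302 - 0.008952i)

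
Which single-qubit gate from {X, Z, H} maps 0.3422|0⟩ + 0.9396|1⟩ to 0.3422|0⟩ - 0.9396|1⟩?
Z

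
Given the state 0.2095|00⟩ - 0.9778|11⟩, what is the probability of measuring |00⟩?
0.04389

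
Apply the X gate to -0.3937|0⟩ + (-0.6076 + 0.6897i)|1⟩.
(-0.6076 + 0.6897i)|0⟩ - 0.3937|1⟩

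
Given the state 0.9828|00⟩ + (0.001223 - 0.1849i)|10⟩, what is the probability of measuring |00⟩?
0.9659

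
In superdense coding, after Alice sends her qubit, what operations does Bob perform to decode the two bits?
CNOT (Alice's qubit controls Bob's), then H on Alice's qubit, then measure both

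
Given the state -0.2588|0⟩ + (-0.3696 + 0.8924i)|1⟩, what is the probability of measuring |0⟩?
0.06698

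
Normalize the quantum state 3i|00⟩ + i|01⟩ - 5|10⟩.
0.5071i|00⟩ + 0.169i|01⟩ - 0.8452|10⟩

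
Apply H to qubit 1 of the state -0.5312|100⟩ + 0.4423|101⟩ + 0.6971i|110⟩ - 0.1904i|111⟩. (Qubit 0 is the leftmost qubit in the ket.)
(-0.3756 + 0.4929i)|100⟩ + (0.3128 - 0.1346i)|101⟩ + (-0.3756 - 0.4929i)|110⟩ + (0.3128 + 0.1346i)|111⟩

H on qubit 1 mixes each pair of kets that differ only in qubit 1: amplitudes (a, b) of (|…0…⟩, |…1…⟩) become ((a + b)/√2, (a − b)/√2). Kets absent from the input have amplitude 0.
(|100⟩, |110⟩): (a, b) = (-0.5312, 0.6971i) → ((-0.3756 + 0.4929i), (-0.3756 - 0.4929i))
(|101⟩, |111⟩): (a, b) = (0.4423, -0.1904i) → ((0.3128 - 0.1346i), (0.3128 + 0.1346i))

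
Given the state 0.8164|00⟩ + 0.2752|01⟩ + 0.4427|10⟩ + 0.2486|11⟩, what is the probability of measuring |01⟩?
0.07574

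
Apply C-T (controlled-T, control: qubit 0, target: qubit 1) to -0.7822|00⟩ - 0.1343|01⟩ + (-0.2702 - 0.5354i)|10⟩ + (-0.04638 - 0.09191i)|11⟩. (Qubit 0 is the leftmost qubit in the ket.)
-0.7822|00⟩ - 0.1343|01⟩ + (-0.2702 - 0.5354i)|10⟩ + (0.03219 - 0.09779i)|11⟩

C-T leaves the control-|0⟩ kets |00⟩, |01⟩ unchanged and applies T to qubit 1 on the control-|1⟩ pair (|10⟩, |11⟩).
T = [[1, 0], [0, (1/√2 + (1/√2)i)]].
With a = amp(|10⟩) = (-0.2702 - 0.5354i) and b = amp(|11⟩) = (-0.04638 - 0.09191i):
new amp(|10⟩) = (1)·a = (-0.2702 - 0.5354i)
new amp(|11⟩) = (1/√2 + (1/√2)i)·b = (0.03219 - 0.09779i)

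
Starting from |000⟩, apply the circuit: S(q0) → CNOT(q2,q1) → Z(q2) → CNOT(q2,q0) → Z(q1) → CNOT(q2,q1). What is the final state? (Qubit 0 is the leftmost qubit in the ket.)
|000⟩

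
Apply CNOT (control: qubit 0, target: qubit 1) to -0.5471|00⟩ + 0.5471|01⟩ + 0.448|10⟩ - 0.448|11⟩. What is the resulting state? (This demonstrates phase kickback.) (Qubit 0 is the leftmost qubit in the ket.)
-0.5471|00⟩ + 0.5471|01⟩ - 0.448|10⟩ + 0.448|11⟩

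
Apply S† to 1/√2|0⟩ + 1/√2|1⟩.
1/√2|0⟩ - (1/√2)i|1⟩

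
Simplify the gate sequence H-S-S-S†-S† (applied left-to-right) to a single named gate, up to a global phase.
H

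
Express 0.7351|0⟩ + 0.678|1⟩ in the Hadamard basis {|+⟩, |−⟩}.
0.9992|+⟩ + 0.04038|−⟩

With |ψ⟩ = α|0⟩ + β|1⟩, the Hadamard-basis coefficients are ⟨+|ψ⟩ = (α + β)/√2 and ⟨−|ψ⟩ = (α − β)/√2.
Here α = 0.7351, β = 0.678: (α + β)/√2 = 0.9992, (α − β)/√2 = 0.04038.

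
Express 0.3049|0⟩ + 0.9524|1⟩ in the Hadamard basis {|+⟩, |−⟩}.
0.889|+⟩ - 0.4579|−⟩

With |ψ⟩ = α|0⟩ + β|1⟩, the Hadamard-basis coefficients are ⟨+|ψ⟩ = (α + β)/√2 and ⟨−|ψ⟩ = (α − β)/√2.
Here α = 0.3049, β = 0.9524: (α + β)/√2 = 0.889, (α − β)/√2 = -0.4579.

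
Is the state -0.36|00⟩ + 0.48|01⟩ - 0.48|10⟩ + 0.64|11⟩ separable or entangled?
Separable

Writing the state as a|00⟩ + b|01⟩ + c|10⟩ + d|11⟩, it is a product state iff ad − bc = 0.
Here (a, b, c, d) = (-0.36, 0.48, -0.48, 0.64): ad − bc = (-0.36)(0.64) − (0.48)(-0.48) = 0, so the state is separable.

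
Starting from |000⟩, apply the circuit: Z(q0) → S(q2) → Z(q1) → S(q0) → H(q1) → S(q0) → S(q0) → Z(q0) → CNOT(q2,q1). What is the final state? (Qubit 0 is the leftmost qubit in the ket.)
1/√2|000⟩ + 1/√2|010⟩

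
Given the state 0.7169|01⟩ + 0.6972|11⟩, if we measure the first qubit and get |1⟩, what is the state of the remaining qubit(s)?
|1⟩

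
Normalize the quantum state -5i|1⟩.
-i|1⟩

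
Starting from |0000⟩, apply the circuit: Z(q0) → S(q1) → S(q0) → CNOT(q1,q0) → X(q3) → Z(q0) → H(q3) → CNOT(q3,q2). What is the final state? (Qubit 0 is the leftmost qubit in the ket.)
1/√2|0000⟩ - 1/√2|0011⟩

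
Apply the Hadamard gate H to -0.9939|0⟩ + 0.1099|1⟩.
-0.6251|0⟩ - 0.7805|1⟩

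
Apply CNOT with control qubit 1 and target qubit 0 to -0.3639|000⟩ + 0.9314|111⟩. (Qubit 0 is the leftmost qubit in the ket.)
-0.3639|000⟩ + 0.9314|011⟩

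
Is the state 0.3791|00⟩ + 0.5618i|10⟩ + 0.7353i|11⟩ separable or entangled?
Entangled

Writing the state as a|00⟩ + b|01⟩ + c|10⟩ + d|11⟩, it is a product state iff ad − bc = 0.
Here (a, b, c, d) = (0.3791, 0, 0.5618i, 0.7353i): ad − bc = (0.3791)(0.7353i) − (0)(0.5618i) = 0.2788i ≠ 0, so the state is entangled.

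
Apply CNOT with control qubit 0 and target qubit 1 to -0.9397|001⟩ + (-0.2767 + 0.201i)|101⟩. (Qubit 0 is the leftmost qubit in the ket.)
-0.9397|001⟩ + (-0.2767 + 0.201i)|111⟩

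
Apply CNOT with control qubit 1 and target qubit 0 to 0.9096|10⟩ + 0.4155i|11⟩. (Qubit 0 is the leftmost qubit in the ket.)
0.4155i|01⟩ + 0.9096|10⟩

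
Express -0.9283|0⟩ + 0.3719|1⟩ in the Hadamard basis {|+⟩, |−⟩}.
-0.3934|+⟩ - 0.9194|−⟩

With |ψ⟩ = α|0⟩ + β|1⟩, the Hadamard-basis coefficients are ⟨+|ψ⟩ = (α + β)/√2 and ⟨−|ψ⟩ = (α − β)/√2.
Here α = -0.9283, β = 0.3719: (α + β)/√2 = -0.3934, (α − β)/√2 = -0.9194.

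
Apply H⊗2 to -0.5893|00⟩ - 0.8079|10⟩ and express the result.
-0.6986|00⟩ - 0.6986|01⟩ + 0.1093|10⟩ + 0.1093|11⟩

H⊗2 gives amp(|y⟩) = (1/2) Σ_x (−1)^(x·y) amp(|x⟩), where x·y is the number of positions in which both x and y have a 1.
|00⟩: (-0.5893 - 0.8079)/2 = -0.6986
|01⟩: (-0.5893 - 0.8079)/2 = -0.6986
|10⟩: (-0.5893 + 0.8079)/2 = 0.1093
|11⟩: (-0.5893 + 0.8079)/2 = 0.1093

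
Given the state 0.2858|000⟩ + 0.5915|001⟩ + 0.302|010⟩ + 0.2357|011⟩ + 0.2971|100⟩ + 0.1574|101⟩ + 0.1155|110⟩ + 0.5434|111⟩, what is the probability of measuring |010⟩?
0.0912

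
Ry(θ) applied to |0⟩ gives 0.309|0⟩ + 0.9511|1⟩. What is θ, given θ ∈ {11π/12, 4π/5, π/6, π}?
4π/5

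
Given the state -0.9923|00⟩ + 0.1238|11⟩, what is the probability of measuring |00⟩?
0.9847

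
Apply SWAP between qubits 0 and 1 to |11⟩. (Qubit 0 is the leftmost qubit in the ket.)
|11⟩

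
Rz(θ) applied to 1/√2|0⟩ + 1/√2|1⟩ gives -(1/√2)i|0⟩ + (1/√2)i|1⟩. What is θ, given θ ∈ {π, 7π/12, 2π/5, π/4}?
π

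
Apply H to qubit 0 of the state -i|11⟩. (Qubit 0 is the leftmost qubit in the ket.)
-(1/√2)i|01⟩ + (1/√2)i|11⟩

H on qubit 0 mixes each pair of kets that differ only in qubit 0: amplitudes (a, b) of (|…0…⟩, |…1…⟩) become ((a + b)/√2, (a − b)/√2). Kets absent from the input have amplitude 0.
(|01⟩, |11⟩): (a, b) = (0, -i) → (-(1/√2)i, (1/√2)i)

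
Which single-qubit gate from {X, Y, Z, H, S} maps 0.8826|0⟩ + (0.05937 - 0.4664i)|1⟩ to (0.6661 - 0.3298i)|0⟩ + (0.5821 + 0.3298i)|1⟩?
H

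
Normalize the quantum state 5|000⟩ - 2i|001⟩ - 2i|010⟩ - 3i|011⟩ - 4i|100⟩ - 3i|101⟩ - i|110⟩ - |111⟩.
0.6019|000⟩ - 0.2408i|001⟩ - 0.2408i|010⟩ - 0.3612i|011⟩ - 0.4815i|100⟩ - 0.3612i|101⟩ - 0.1204i|110⟩ - 0.1204|111⟩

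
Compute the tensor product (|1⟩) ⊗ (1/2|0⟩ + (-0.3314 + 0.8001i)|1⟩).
1/2|10⟩ + (-0.3314 + 0.8001i)|11⟩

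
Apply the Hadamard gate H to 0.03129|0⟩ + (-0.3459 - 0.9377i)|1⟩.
(-0.2225 - 0.6631i)|0⟩ + (0.2667 + 0.6631i)|1⟩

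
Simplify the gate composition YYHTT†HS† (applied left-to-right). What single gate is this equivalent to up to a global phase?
S†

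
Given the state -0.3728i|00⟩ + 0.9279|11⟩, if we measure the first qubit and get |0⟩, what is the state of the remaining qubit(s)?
-i|0⟩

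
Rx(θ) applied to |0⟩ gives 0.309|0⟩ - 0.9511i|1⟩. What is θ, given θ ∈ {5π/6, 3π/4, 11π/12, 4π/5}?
4π/5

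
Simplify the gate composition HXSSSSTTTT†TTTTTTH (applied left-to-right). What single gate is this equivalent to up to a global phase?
Z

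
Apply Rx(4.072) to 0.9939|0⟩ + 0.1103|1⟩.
(-0.4459 - 0.09858i)|0⟩ + (-0.04948 - 0.8883i)|1⟩

Rx(4.072) = [[cos(θ/2), −i·sin(θ/2)], [−i·sin(θ/2), cos(θ/2)]]; θ = 4.072, cos(θ/2) ≈ -0.448605, sin(θ/2) ≈ 0.89373.
With a = amp(|0⟩) = 0.9939 and b = amp(|1⟩) = 0.1103:
new amp(|0⟩) = (-0.448605)·a + (-0.89373i)·b = (-0.4459 - 0.09858i)
new amp(|1⟩) = (-0.89373i)·a + (-0.448605)·b = (-0.04948 - 0.8883i)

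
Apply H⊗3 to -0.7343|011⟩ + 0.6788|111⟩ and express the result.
-0.01962|000⟩ + 0.01962|001⟩ + 0.01962|010⟩ - 0.01962|011⟩ - 0.4996|100⟩ + 0.4996|101⟩ + 0.4996|110⟩ - 0.4996|111⟩

H⊗3 gives amp(|y⟩) = (1/2√2) Σ_x (−1)^(x·y) amp(|x⟩), where x·y is the number of positions in which both x and y have a 1.
|000⟩: (-0.7343 + 0.6788)/(2√2) = -0.01962
|001⟩: (0.7343 - 0.6788)/(2√2) = 0.01962
|010⟩: (0.7343 - 0.6788)/(2√2) = 0.01962
|011⟩: (-0.7343 + 0.6788)/(2√2) = -0.01962
|100⟩: (-0.7343 - 0.6788)/(2√2) = -0.4996
|101⟩: (0.7343 + 0.6788)/(2√2) = 0.4996
|110⟩: (0.7343 + 0.6788)/(2√2) = 0.4996
|111⟩: (-0.7343 - 0.6788)/(2√2) = -0.4996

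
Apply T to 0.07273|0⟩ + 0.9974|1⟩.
0.07273|0⟩ + (0.7053 + 0.7053i)|1⟩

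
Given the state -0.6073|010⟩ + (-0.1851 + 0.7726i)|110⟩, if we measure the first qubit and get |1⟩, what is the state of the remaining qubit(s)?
(-0.233 + 0.9725i)|10⟩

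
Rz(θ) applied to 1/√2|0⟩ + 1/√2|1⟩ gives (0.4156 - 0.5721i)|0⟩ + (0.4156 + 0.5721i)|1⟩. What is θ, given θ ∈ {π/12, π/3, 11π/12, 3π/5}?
3π/5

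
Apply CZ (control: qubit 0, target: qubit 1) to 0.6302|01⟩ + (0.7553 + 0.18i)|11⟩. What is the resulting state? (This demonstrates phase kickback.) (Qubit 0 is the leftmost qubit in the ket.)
0.6302|01⟩ + (-0.7553 - 0.18i)|11⟩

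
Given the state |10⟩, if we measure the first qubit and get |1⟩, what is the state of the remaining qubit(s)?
|0⟩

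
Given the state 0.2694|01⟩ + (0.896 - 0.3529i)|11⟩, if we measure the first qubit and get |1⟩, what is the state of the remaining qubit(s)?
(0.9304 - 0.3665i)|1⟩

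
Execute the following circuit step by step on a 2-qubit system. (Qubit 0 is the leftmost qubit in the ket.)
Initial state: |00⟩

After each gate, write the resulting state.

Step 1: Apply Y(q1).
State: i|01⟩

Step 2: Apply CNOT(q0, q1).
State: i|01⟩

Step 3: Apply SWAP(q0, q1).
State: i|10⟩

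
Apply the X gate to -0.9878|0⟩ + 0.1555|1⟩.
0.1555|0⟩ - 0.9878|1⟩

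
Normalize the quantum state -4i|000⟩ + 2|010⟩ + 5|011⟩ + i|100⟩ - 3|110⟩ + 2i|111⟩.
-0.5208i|000⟩ + 0.2604|010⟩ + 0.6509|011⟩ + 0.1302i|100⟩ - 0.3906|110⟩ + 0.2604i|111⟩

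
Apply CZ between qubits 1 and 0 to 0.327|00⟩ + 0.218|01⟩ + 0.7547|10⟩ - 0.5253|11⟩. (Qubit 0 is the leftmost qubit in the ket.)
0.327|00⟩ + 0.218|01⟩ + 0.7547|10⟩ + 0.5253|11⟩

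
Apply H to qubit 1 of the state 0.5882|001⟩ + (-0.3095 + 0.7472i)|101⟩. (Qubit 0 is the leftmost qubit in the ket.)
0.4159|001⟩ + 0.4159|011⟩ + (-0.2188 + 0.5284i)|101⟩ + (-0.2188 + 0.5284i)|111⟩

H on qubit 1 mixes each pair of kets that differ only in qubit 1: amplitudes (a, b) of (|…0…⟩, |…1…⟩) become ((a + b)/√2, (a − b)/√2). Kets absent from the input have amplitude 0.
(|001⟩, |011⟩): (a, b) = (0.5882, 0) → (0.4159, 0.4159)
(|101⟩, |111⟩): (a, b) = ((-0.3095 + 0.7472i), 0) → ((-0.2188 + 0.5284i), (-0.2188 + 0.5284i))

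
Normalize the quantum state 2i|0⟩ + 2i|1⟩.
(1/√2)i|0⟩ + (1/√2)i|1⟩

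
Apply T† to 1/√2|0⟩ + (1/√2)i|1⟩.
1/√2|0⟩ + (1/2 + (1/2)i)|1⟩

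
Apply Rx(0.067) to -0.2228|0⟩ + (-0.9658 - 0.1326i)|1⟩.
(-0.2271 + 0.03235i)|0⟩ + (-0.9653 - 0.1251i)|1⟩

Rx(0.067) = [[cos(θ/2), −i·sin(θ/2)], [−i·sin(θ/2), cos(θ/2)]]; θ = 0.067, cos(θ/2) ≈ 0.999439, sin(θ/2) ≈ 0.0334937.
With a = amp(|0⟩) = -0.2228 and b = amp(|1⟩) = (-0.9658 - 0.1326i):
new amp(|0⟩) = (0.999439)·a + (-0.0334937i)·b = (-0.2271 + 0.03235i)
new amp(|1⟩) = (-0.0334937i)·a + (0.999439)·b = (-0.9653 - 0.1251i)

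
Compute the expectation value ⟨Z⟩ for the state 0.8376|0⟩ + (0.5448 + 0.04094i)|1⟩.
0.4031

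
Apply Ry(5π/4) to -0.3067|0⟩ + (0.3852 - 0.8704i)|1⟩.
(-0.2385 + 0.8041i)|0⟩ + (-0.4308 + 0.3331i)|1⟩

Ry(5π/4) = [[cos(θ/2), −sin(θ/2)], [sin(θ/2), cos(θ/2)]]; θ = 5π/4, cos(θ/2) ≈ -0.382683, sin(θ/2) ≈ 0.92388.
With a = amp(|0⟩) = -0.3067 and b = amp(|1⟩) = (0.3852 - 0.8704i):
new amp(|0⟩) = (-0.382683)·a + (-0.92388)·b = (-0.2385 + 0.8041i)
new amp(|1⟩) = (0.92388)·a + (-0.382683)·b = (-0.4308 + 0.3331i)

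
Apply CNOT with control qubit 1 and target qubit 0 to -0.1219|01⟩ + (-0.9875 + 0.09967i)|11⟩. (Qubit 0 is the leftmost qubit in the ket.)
(-0.9875 + 0.09967i)|01⟩ - 0.1219|11⟩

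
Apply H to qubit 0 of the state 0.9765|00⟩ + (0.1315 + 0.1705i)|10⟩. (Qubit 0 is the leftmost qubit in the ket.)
(0.7835 + 0.1206i)|00⟩ + (0.5975 - 0.1206i)|10⟩

H on qubit 0 mixes each pair of kets that differ only in qubit 0: amplitudes (a, b) of (|…0…⟩, |…1…⟩) become ((a + b)/√2, (a − b)/√2). Kets absent from the input have amplitude 0.
(|00⟩, |10⟩): (a, b) = (0.9765, (0.1315 + 0.1705i)) → ((0.7835 + 0.1206i), (0.5975 - 0.1206i))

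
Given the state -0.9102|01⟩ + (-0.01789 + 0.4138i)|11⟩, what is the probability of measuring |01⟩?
0.8285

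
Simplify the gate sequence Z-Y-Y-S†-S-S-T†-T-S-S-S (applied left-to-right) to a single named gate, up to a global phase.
Z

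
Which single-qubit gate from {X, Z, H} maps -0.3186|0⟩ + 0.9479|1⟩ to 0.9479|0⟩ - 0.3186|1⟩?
X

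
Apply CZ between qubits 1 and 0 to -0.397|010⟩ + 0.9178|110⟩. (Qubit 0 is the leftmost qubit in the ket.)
-0.397|010⟩ - 0.9178|110⟩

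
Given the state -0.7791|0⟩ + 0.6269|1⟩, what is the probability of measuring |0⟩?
0.607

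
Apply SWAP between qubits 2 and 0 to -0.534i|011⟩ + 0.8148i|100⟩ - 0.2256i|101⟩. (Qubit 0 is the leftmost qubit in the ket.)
0.8148i|001⟩ - 0.2256i|101⟩ - 0.534i|110⟩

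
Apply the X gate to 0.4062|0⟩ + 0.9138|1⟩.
0.9138|0⟩ + 0.4062|1⟩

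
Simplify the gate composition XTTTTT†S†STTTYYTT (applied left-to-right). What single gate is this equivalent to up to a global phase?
X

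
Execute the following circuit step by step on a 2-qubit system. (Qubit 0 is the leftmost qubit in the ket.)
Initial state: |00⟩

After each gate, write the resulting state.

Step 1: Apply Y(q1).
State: i|01⟩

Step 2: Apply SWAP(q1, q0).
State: i|10⟩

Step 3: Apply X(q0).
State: i|00⟩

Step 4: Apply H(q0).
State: (1/√2)i|00⟩ + (1/√2)i|10⟩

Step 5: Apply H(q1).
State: (1/2)i|00⟩ + (1/2)i|01⟩ + (1/2)i|10⟩ + (1/2)i|11⟩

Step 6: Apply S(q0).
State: (1/2)i|00⟩ + (1/2)i|01⟩ - 1/2|10⟩ - 1/2|11⟩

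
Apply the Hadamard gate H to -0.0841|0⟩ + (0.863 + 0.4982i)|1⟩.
(0.5508 + 0.3523i)|0⟩ + (-0.6697 - 0.3523i)|1⟩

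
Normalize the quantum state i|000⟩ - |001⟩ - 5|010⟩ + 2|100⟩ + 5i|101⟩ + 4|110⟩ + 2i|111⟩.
0.1147i|000⟩ - 0.1147|001⟩ - 0.5735|010⟩ + 0.2294|100⟩ + 0.5735i|101⟩ + 0.4588|110⟩ + 0.2294i|111⟩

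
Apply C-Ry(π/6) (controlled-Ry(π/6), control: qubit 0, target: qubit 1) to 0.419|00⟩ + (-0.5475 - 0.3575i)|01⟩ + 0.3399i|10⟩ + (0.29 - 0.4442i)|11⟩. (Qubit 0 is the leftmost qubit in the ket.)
0.419|00⟩ + (-0.5475 - 0.3575i)|01⟩ + (-0.07506 + 0.4433i)|10⟩ + (0.2801 - 0.3411i)|11⟩

C-Ry(π/6) leaves the control-|0⟩ kets |00⟩, |01⟩ unchanged and applies Ry(π/6) to qubit 1 on the control-|1⟩ pair (|10⟩, |11⟩).
Ry(π/6) = [[cos(θ/2), −sin(θ/2)], [sin(θ/2), cos(θ/2)]]; θ = π/6, cos(θ/2) ≈ 0.965926, sin(θ/2) ≈ 0.258819.
With a = amp(|10⟩) = 0.3399i and b = amp(|11⟩) = (0.29 - 0.4442i):
new amp(|10⟩) = (0.965926)·a + (-0.258819)·b = (-0.07506 + 0.4433i)
new amp(|11⟩) = (0.258819)·a + (0.965926)·b = (0.2801 - 0.3411i)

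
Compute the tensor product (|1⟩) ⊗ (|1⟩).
|11⟩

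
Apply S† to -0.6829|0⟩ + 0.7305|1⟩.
-0.6829|0⟩ - 0.7305i|1⟩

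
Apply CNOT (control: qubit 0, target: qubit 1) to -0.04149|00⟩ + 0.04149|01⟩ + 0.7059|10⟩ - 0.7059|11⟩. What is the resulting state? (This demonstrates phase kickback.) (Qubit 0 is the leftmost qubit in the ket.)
-0.04149|00⟩ + 0.04149|01⟩ - 0.7059|10⟩ + 0.7059|11⟩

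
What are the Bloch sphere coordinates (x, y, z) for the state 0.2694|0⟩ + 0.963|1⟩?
(0.5189, 0, -0.8548)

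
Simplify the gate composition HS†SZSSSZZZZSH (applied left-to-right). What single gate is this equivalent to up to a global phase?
X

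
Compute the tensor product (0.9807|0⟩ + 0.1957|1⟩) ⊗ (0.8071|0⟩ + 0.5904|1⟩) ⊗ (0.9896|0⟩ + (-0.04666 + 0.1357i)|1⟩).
0.7833|000⟩ + (-0.03693 + 0.1074i)|001⟩ + 0.573|010⟩ + (-0.02702 + 0.07857i)|011⟩ + 0.1563|100⟩ + (-0.00737 + 0.02143i)|101⟩ + 0.1143|110⟩ + (-0.005391 + 0.01568i)|111⟩

amp(|b₁b₂…⟩) = product of the factor amplitudes for bits b₁, b₂, …; only kets whose every factor amplitude is nonzero survive.
|000⟩: (0.9807)(0.8071)(0.9896) = 0.7833
|001⟩: (0.9807)(0.8071)(-0.04666 + 0.1357i) = (-0.03693 + 0.1074i)
|010⟩: (0.9807)(0.5904)(0.9896) = 0.573
|011⟩: (0.9807)(0.5904)(-0.04666 + 0.1357i) = (-0.02702 + 0.07857i)
|100⟩: (0.1957)(0.8071)(0.9896) = 0.1563
|101⟩: (0.1957)(0.8071)(-0.04666 + 0.1357i) = (-0.00737 + 0.02143i)
|110⟩: (0.1957)(0.5904)(0.9896) = 0.1143
|111⟩: (0.1957)(0.5904)(-0.04666 + 0.1357i) = (-0.005391 + 0.01568i)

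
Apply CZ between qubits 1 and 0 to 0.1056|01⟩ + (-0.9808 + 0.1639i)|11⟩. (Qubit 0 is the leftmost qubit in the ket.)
0.1056|01⟩ + (0.9808 - 0.1639i)|11⟩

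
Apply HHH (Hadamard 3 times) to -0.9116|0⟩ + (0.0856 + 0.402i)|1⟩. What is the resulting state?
(-0.5841 + 0.2843i)|0⟩ + (-0.7051 - 0.2843i)|1⟩

H² = I, so H^3 = H: a single Hadamard. With (a, b) = (-0.9116, (0.0856 + 0.402i)), H gives ((a + b)/√2, (a − b)/√2) = ((-0.5841 + 0.2843i), (-0.7051 - 0.2843i)).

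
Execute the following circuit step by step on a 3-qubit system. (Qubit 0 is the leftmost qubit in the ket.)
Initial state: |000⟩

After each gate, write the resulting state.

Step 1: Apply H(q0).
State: 1/√2|000⟩ + 1/√2|100⟩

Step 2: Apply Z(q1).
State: 1/√2|000⟩ + 1/√2|100⟩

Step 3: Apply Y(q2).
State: (1/√2)i|001⟩ + (1/√2)i|101⟩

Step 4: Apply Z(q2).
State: -(1/√2)i|001⟩ - (1/√2)i|101⟩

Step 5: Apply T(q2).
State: (1/2 - (1/2)i)|001⟩ + (1/2 - (1/2)i)|101⟩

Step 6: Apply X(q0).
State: (1/2 - (1/2)i)|001⟩ + (1/2 - (1/2)i)|101⟩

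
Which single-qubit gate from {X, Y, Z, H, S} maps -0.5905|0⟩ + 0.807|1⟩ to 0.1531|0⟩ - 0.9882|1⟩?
H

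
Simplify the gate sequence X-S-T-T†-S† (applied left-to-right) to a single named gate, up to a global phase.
X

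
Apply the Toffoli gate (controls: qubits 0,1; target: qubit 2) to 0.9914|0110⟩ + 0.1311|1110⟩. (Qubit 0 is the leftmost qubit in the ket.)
0.9914|0110⟩ + 0.1311|1100⟩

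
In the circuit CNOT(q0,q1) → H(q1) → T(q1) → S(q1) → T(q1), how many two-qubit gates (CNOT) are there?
1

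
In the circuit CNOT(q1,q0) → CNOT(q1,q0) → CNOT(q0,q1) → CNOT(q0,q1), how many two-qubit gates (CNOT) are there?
4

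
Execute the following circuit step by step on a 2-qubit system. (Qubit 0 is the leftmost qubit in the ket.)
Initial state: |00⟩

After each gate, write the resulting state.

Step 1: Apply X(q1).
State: |01⟩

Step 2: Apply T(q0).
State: |01⟩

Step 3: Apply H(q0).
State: 1/√2|01⟩ + 1/√2|11⟩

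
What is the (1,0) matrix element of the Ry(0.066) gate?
0.03299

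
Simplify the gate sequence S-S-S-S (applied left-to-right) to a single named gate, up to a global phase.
I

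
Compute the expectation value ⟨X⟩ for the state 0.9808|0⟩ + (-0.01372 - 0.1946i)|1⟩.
-0.02691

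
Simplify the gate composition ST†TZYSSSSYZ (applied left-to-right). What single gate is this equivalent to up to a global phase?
S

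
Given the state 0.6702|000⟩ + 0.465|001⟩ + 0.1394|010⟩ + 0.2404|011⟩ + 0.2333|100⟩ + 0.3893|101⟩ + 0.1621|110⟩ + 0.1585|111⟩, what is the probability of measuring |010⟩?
0.01943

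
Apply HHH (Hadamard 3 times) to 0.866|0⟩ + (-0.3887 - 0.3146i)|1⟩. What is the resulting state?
(0.3375 - 0.2225i)|0⟩ + (0.8872 + 0.2225i)|1⟩

H² = I, so H^3 = H: a single Hadamard. With (a, b) = (0.866, (-0.3887 - 0.3146i)), H gives ((a + b)/√2, (a − b)/√2) = ((0.3375 - 0.2225i), (0.8872 + 0.2225i)).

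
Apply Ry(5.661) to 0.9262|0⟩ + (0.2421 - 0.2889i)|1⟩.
(-0.9558 + 0.08843i)|0⟩ + (0.05303 + 0.275i)|1⟩

Ry(5.661) = [[cos(θ/2), −sin(θ/2)], [sin(θ/2), cos(θ/2)]]; θ = 5.661, cos(θ/2) ≈ -0.952, sin(θ/2) ≈ 0.306099.
With a = amp(|0⟩) = 0.9262 and b = amp(|1⟩) = (0.2421 - 0.2889i):
new amp(|0⟩) = (-0.952)·a + (-0.306099)·b = (-0.9558 + 0.08843i)
new amp(|1⟩) = (0.306099)·a + (-0.952)·b = (0.05303 + 0.275i)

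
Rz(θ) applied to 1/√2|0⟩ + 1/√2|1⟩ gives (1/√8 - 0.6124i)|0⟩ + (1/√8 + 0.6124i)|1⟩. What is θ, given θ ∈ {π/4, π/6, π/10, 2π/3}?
2π/3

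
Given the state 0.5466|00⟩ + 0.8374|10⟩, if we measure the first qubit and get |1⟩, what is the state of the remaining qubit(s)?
|0⟩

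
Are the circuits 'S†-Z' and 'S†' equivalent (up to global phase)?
No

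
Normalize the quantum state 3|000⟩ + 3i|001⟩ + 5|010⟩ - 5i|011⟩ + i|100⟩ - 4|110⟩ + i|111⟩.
0.3235|000⟩ + 0.3235i|001⟩ + 0.5392|010⟩ - 0.5392i|011⟩ + 0.1078i|100⟩ - 0.4313|110⟩ + 0.1078i|111⟩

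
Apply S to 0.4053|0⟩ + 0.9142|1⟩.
0.4053|0⟩ + 0.9142i|1⟩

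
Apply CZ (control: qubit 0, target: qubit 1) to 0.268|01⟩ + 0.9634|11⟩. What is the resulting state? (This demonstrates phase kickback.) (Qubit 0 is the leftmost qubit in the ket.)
0.268|01⟩ - 0.9634|11⟩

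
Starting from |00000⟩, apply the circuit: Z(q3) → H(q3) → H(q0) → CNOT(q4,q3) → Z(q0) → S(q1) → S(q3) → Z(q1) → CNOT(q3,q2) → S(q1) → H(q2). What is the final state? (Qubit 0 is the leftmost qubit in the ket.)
1/√8|00000⟩ + (1/√8)i|00010⟩ + 1/√8|00100⟩ - (1/√8)i|00110⟩ - 1/√8|10000⟩ - (1/√8)i|10010⟩ - 1/√8|10100⟩ + (1/√8)i|10110⟩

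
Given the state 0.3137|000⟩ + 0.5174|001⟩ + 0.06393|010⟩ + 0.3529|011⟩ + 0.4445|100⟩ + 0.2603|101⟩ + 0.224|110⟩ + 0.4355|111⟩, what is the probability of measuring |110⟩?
0.05018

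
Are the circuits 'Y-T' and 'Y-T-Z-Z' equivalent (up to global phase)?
Yes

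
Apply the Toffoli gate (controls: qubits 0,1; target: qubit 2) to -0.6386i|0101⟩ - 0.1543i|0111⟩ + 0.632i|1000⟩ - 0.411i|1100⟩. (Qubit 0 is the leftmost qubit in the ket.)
-0.6386i|0101⟩ - 0.1543i|0111⟩ + 0.632i|1000⟩ - 0.411i|1110⟩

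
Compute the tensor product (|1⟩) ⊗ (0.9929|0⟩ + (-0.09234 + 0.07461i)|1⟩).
0.9929|10⟩ + (-0.09234 + 0.07461i)|11⟩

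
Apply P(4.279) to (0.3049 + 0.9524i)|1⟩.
(0.7363 - 0.6767i)|1⟩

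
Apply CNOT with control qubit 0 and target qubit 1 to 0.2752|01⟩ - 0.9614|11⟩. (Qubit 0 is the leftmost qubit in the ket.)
0.2752|01⟩ - 0.9614|10⟩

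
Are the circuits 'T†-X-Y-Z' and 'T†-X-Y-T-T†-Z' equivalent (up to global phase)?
Yes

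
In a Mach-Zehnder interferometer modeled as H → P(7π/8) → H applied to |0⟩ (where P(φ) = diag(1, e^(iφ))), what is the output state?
(0.03806 + 0.1913i)|0⟩ + (0.9619 - 0.1913i)|1⟩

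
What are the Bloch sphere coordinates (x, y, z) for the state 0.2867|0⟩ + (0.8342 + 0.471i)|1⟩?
(0.4783, 0.2701, -0.8355)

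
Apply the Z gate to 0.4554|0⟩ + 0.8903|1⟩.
0.4554|0⟩ - 0.8903|1⟩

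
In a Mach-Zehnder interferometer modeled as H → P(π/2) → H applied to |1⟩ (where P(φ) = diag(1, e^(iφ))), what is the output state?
(1/2 - (1/2)i)|0⟩ + (1/2 + (1/2)i)|1⟩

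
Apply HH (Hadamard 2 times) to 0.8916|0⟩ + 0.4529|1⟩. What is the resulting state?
0.8916|0⟩ + 0.4529|1⟩

H² = I, so an even number of Hadamards cancels: H^2 = I and the state is unchanged.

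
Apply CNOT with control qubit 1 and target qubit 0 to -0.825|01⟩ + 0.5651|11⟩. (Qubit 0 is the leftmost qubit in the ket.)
0.5651|01⟩ - 0.825|11⟩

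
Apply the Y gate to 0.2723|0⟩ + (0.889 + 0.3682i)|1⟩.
(0.3682 - 0.889i)|0⟩ + 0.2723i|1⟩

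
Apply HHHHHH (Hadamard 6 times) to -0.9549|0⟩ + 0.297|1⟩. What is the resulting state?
-0.9549|0⟩ + 0.297|1⟩

H² = I, so an even number of Hadamards cancels: H^6 = I and the state is unchanged.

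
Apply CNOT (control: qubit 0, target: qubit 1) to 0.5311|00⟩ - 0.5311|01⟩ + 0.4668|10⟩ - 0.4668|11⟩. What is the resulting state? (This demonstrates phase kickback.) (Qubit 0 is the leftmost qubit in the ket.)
0.5311|00⟩ - 0.5311|01⟩ - 0.4668|10⟩ + 0.4668|11⟩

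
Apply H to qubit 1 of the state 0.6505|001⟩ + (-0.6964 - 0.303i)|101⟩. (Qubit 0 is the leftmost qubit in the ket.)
0.46|001⟩ + 0.46|011⟩ + (-0.4924 - 0.2143i)|101⟩ + (-0.4924 - 0.2143i)|111⟩

H on qubit 1 mixes each pair of kets that differ only in qubit 1: amplitudes (a, b) of (|…0…⟩, |…1…⟩) become ((a + b)/√2, (a − b)/√2). Kets absent from the input have amplitude 0.
(|001⟩, |011⟩): (a, b) = (0.6505, 0) → (0.46, 0.46)
(|101⟩, |111⟩): (a, b) = ((-0.6964 - 0.303i), 0) → ((-0.4924 - 0.2143i), (-0.4924 - 0.2143i))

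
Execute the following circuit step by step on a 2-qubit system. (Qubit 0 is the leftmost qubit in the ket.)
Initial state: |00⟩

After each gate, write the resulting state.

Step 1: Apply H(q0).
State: 1/√2|00⟩ + 1/√2|10⟩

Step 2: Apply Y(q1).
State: (1/√2)i|01⟩ + (1/√2)i|11⟩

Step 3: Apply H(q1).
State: (1/2)i|00⟩ - (1/2)i|01⟩ + (1/2)i|10⟩ - (1/2)i|11⟩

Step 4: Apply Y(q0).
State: 1/2|00⟩ - 1/2|01⟩ - 1/2|10⟩ + 1/2|11⟩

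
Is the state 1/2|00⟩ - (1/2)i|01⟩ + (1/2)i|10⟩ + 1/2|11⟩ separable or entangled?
Separable

Writing the state as a|00⟩ + b|01⟩ + c|10⟩ + d|11⟩, it is a product state iff ad − bc = 0.
Here (a, b, c, d) = (1/2, -(1/2)i, (1/2)i, 1/2): ad − bc = (1/2)(1/2) − (-(1/2)i)((1/2)i) = 0, so the state is separable.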